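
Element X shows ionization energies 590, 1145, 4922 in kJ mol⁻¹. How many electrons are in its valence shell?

2

Look for the largest jump between consecutive ionization energies: IE3/IE2 ≈ 4.3, far larger than any earlier ratio.
That jump marks the point where a core electron is being removed. So the atom has 2 valence electrons.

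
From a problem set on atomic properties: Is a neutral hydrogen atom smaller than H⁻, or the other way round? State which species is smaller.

H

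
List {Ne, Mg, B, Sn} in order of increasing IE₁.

B is in period 2, group 13; Ne is in period 2, group 18; Mg is in period 3, group 2; Sn is in period 5, group 14.
Removing the outermost electron gets harder across a period and easier down a group.
Here both period and group differ, so the two effects have to be weighed against each other.
Mg > Sn: the two effects oppose for this pair; the down-group effect wins (738 vs 709 kJ/mol).
B > Mg: relative to Mg, both the across-period and down-group shifts push B's first ionization energy up.
Ne > B: Ne lies to the right of B in period 2, so the across-period effect alone puts Ne higher.
Tabulated first ionization energy (kJ/mol): B 801, Ne 2081, Mg 738, Sn 709.
So from lowest to highest: Sn < Mg < B < Ne.

Sn < Mg < B < Ne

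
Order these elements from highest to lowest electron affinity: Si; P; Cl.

EA tends to increase across a period and decrease down a group, though the pattern is less regular than for IE or radius.
All lie in period 3; the across-period trend (electron affinity increases left to right) applies, with the exception below.
Note the exception: Si has a higher electron affinity than P, contrary to the simple trend — adding an electron to P's half-filled 3p³ is unfavourable, so Si (3p²) has the more exothermic EA.
For reference (kJ/mol): Si 134, P 72, Cl 349.
So from highest to lowest: Cl > Si > P.

Cl > Si > P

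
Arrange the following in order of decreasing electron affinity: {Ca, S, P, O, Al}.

S > O > P > Al > Ca

O is in period 2, group 16; Al is in period 3, group 13; P is in period 3, group 15; S is in period 3, group 16; Ca is in period 4, group 2.
Adding an electron releases more energy for atoms nearer the top right (short of the noble gases).
Here both period and group differ, so the two effects have to be weighed against each other.
Al > Ca: relative to Ca, both the across-period and down-group shifts push Al's electron affinity up.
P > Al: P lies to the right of Al in period 3, so the across-period effect alone puts P higher.
O > P: both effects reinforce here, so O is clearly the higher of the two.
S > O: this pair runs against the simple trend — see the exception note.
Note the exception: S has a higher electron affinity than O, contrary to the simple trend — the compact 2p subshell of O repels the added electron more than S's larger 3p does.
Approximate values (kJ/mol): O 141, Al 42, P 72, S 200, Ca 2.
So from highest to lowest: S > O > P > Al > Ca.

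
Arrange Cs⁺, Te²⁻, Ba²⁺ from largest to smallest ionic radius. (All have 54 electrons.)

Te²⁻ > Cs⁺ > Ba²⁺

All of these have 54 electrons, so size is governed by nuclear charge alone: the more protons, the stronger the pull on the same electron cloud, and the smaller the ion.
Nuclear charges: Ba²⁺ (Z=56), Cs⁺ (Z=55), Te²⁻ (Z=52).
Largest to smallest: Te²⁻ > Cs⁺ > Ba²⁺.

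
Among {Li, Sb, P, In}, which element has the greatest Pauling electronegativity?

P

Li is in period 2, group 1; P is in period 3, group 15; In is in period 5, group 13; Sb is in period 5, group 15.
EN rises left→right (higher Z_eff, smaller atoms) and falls top→bottom (larger, more shielded atoms).
Neither a single period nor a single group — weigh both effects.
In > Li: period and group pull opposite ways; the across-period shift dominates (1.78 vs 0.98).
Sb > In: Sb lies to the right of In in period 5, so the across-period effect alone puts Sb higher.
P > Sb: P sits above Sb in group 15, so the down-group effect alone puts P higher.
Tabulated electronegativity (Pauling): Li 0.98, P 2.19, In 1.78, Sb 2.05.
The greatest Pauling electronegativity among these belongs to P.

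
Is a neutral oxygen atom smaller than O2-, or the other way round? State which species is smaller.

O

Forming O2- adds 2 electrons to O. More electron–electron repulsion in the same shell, with unchanged nuclear charge, lets the cloud expand.
An anion is larger than its parent atom: O2- > O.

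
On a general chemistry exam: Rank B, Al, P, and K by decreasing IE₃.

The third ionization energy removes an electron from the +2 ion. For each element: B²⁺ still has 1 valence electron; Al²⁺ still has 1 valence electron; P²⁺ still has 3 valence electrons; K²⁺ is already 1 electron into the core.
Breaking into a closed-shell core is much more expensive than removing a leftover valence electron — K has the largest IE_3 here.
Valence configurations: B²⁺ [He]2s¹, Al²⁺ [Ne]3s¹, P²⁺ [Ne]3s²3p¹.
Approximate IE_3 values (kJ/mol): B 3660, Al 2745, P 2914, K 4420.
Overall IE_3 order: Al < P < B < K.

K > B > P > Al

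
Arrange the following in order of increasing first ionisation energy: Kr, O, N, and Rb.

N is in period 2, group 15; O is in period 2, group 16; Kr is in period 4, group 18; Rb is in period 5, group 1.
Across a period the outer electron is held more tightly (higher IE₁); down a group it sits in a higher shell, more shielded, and comes off more easily.
These span different periods and groups, so the two trends combine.
O > Rb: relative to Rb, both the across-period and down-group shifts push O's first ionization energy up.
Kr > O: the two effects oppose for this pair; the across-period effect wins (1351 vs 1314 kJ/mol).
N > Kr: period and group pull opposite ways; the down-group shift dominates (1402 vs 1351 kJ/mol).
Note the exception: N has a higher first ionization energy than O, contrary to the simple trend — pairing an electron in O's 2p⁴ costs repulsion energy, so O ionizes more easily than half-filled N (2p³).
For reference (kJ/mol): N 1402, O 1314, Kr 1351, Rb 403.
So from lowest to highest: Rb < O < Kr < N.

Rb < O < Kr < N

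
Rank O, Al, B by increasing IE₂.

Al < B < O

The second ionization energy removes an electron from the +1 ion. For each element: O⁺ still has 5 valence electrons; Al⁺ still has 2 valence electrons; B⁺ still has 2 valence electrons.
All are still removing valence electrons, so compare the +1 ions as you would atoms: IE_2 generally rises across a period (higher Z_eff) and falls down a group (larger shell), subject to the usual subshell exceptions.
Valence configurations: O⁺ [He]2s²2p³, Al⁺ [Ne]3s², B⁺ [He]2s².
Approximate IE_2 values (kJ/mol): O 3388, Al 1817, B 2427.
Overall IE_2 order: Al < B < O.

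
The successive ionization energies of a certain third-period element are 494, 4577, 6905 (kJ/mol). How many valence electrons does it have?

1

Look for the largest jump between consecutive ionization energies: IE2/IE1 ≈ 9.3, far larger than any earlier ratio.
That jump marks the point where a core electron is being removed. So the atom has 1 valence electron.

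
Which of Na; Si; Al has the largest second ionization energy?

Na

After 1 electron has been removed, what remains? Na⁺ is the bare [Ne] core; Si⁺ still has 3 valence electrons; Al⁺ still has 2 valence electrons.
Core electrons are held far more tightly than valence electrons, so Na tops the IE_2 order.
Valence configurations: Si⁺ [Ne]3s²3p¹, Al⁺ [Ne]3s².
Si⁺ loses a lone 3p electron whereas Al⁺ must break into a filled 3s² pair, so IE_2(Al) > IE_2(Si) even though Si has the higher nuclear charge.
Approximate IE_2 values (kJ/mol): Na 4562, Si 1577, Al 1817.
So the second ionization energies run Si < Al < Na.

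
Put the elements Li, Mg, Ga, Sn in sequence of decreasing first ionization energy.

Li is in period 2, group 1; Mg is in period 3, group 2; Ga is in period 4, group 13; Sn is in period 5, group 14.
First ionization energy rises across a period (greater Z_eff holds electrons more tightly) and falls down a group (valence electrons are farther from the nucleus).
These sit on a diagonal, where the across-period and down-group effects partly cancel.
Ga > Li: the two effects oppose for this pair; the across-period effect wins (579 vs 520 kJ/mol).
Sn > Ga: the two effects oppose for this pair; the across-period effect wins (709 vs 579 kJ/mol).
Mg > Sn: the two effects oppose for this pair; the down-group effect wins (738 vs 709 kJ/mol).
Approximate values (kJ/mol): Li 520, Mg 738, Ga 579, Sn 709.
So from highest to lowest: Mg > Sn > Ga > Li.

Mg, Sn, Ga, Li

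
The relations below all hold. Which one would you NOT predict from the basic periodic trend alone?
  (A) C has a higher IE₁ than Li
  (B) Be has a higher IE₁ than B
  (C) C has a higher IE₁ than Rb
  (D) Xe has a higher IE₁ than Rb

The general trend: IE₁ increases across a period and decreases down a group.
(A) C (period 2, group 14) vs Li (period 2, group 1): the stated order agrees with the simple trend.
(B) Be (period 2, group 2) vs B (period 2, group 13): the stated order contradicts the simple trend.
(C) C (period 2, group 14) vs Rb (period 5, group 1): the stated order agrees with the simple trend.
(D) Xe (period 5, group 18) vs Rb (period 5, group 1): the stated order agrees with the simple trend.
The exception is (B): removing B's lone 2p electron is easier than breaking Be's filled 2s².

(B)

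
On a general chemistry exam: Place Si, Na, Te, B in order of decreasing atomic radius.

Na > Te > Si > B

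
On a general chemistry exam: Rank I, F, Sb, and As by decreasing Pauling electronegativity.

F is in period 2, group 17; As is in period 4, group 15; Sb is in period 5, group 15; I is in period 5, group 17.
Electronegativity increases across a period and decreases down a group, tracking effective nuclear charge and atomic size.
Here both period and group differ, so the two effects have to be weighed against each other.
As > Sb: As sits above Sb in group 15, so the down-group effect alone puts As higher.
I > As: period and group pull opposite ways; the across-period shift dominates (2.66 vs 2.18).
F > I: F sits above I in group 17, so the down-group effect alone puts F higher.
Approximate values (Pauling): F 3.98, As 2.18, Sb 2.05, I 2.66.
So from highest to lowest: F > I > As > Sb.

F, I, As, Sb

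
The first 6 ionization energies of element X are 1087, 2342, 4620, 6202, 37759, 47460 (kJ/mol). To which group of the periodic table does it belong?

Group 14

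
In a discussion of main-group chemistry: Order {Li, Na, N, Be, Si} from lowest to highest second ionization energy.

After 1 electron has been removed, what remains? Li⁺ is the bare [He] core; Na⁺ is the bare [Ne] core; N⁺ still has 4 valence electrons; Be⁺ still has 1 valence electron; Si⁺ still has 3 valence electrons.
Core electrons are held far more tightly than valence electrons, so Na and Li top the IE_2 order.
Valence configurations: N⁺ [He]2s²2p², Be⁺ [He]2s¹, Si⁺ [Ne]3s²3p¹.
The numbers (kJ/mol): Li 7298, Na 4562, N 2856, Be 1757, Si 1577.
Hence IE_2: Si < Be < N < Na < Li.

Si < Be < N < Na < Li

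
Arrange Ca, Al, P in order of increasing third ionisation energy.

Al < P < Ca

IE_3 is the cost of taking one more electron from the +2 cation: Ca²⁺ is the bare [Ar] core; Al²⁺ still has 1 valence electron; P²⁺ still has 3 valence electrons.
Breaking into a closed-shell core is much more expensive than removing a leftover valence electron — Ca has the largest IE_3 here.
Valence configurations: Al²⁺ [Ne]3s¹, P²⁺ [Ne]3s²3p¹.
The numbers (kJ/mol): Ca 4912, Al 2745, P 2914.
So the third ionization energies run Al < P < Ca.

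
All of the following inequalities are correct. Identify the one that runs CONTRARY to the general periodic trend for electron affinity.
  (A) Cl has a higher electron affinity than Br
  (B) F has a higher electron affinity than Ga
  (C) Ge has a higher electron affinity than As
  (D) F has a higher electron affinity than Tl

The general trend: electron affinity increases across a period and decreases down a group.
(A) Cl (period 3, group 17) vs Br (period 4, group 17): the stated order agrees with the simple trend.
(B) F (period 2, group 17) vs Ga (period 4, group 13): the stated order agrees with the simple trend.
(C) Ge (period 4, group 14) vs As (period 4, group 15): the stated order contradicts the simple trend.
(D) F (period 2, group 17) vs Tl (period 6, group 13): the stated order agrees with the simple trend.
The exception is (C): adding an electron to As's half-filled 4p³ is unfavourable, so Ge (4p²) has the more exothermic EA.

(C)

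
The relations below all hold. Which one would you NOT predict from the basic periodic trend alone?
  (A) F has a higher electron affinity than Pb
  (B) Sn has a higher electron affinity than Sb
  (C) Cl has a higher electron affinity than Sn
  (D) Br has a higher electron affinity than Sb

The general trend: electron affinity increases across a period and decreases down a group.
(A) F (period 2, group 17) vs Pb (period 6, group 14): the stated order agrees with the simple trend.
(B) Sn (period 5, group 14) vs Sb (period 5, group 15): the stated order contradicts the simple trend.
(C) Cl (period 3, group 17) vs Sn (period 5, group 14): the stated order agrees with the simple trend.
(D) Br (period 4, group 17) vs Sb (period 5, group 15): the stated order agrees with the simple trend.
The exception is (B): adding an electron to Sb's half-filled 5p³ is unfavourable, so Sn has the more exothermic EA.

(B)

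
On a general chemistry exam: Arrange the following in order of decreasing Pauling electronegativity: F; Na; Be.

Electronegativity increases across a period and decreases down a group, tracking effective nuclear charge and atomic size.
Here both period and group differ, so the two effects have to be weighed against each other.
Be > Na: relative to Na, both the across-period and down-group shifts push Be's electronegativity up.
F > Be: F lies to the right of Be in period 2, so the across-period effect alone puts F higher.
Approximate values (Pauling): Be 1.57, F 3.98, Na 0.93.
So from highest to lowest: F > Be > Na.

F > Be > Na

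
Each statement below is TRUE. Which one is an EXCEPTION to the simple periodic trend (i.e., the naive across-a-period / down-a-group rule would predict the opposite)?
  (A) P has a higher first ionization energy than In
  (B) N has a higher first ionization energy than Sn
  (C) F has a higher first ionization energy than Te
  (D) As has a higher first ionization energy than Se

(D)

The general trend: first ionization energy increases across a period and decreases down a group.
(A) P (period 3, group 15) vs In (period 5, group 13): the stated order agrees with the simple trend.
(B) N (period 2, group 15) vs Sn (period 5, group 14): the stated order agrees with the simple trend.
(C) F (period 2, group 17) vs Te (period 5, group 16): the stated order agrees with the simple trend.
(D) As (period 4, group 15) vs Se (period 4, group 16): the stated order contradicts the simple trend.
The exception is (D): Se (4p⁴) ionizes more easily than half-filled As (4p³).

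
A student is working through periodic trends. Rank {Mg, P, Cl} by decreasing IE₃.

Mg > Cl > P

Consider each +2 ion: Mg²⁺ is the bare [Ne] core; P²⁺ still has 3 valence electrons; Cl²⁺ still has 5 valence electrons.
Pulling an electron out of a noble-gas core costs far more than removing a remaining valence electron, so Mg sits at the high end of IE_3.
Valence configurations: P²⁺ [Ne]3s²3p¹, Cl²⁺ [Ne]3s²3p³.
Tabulated IE_3 (kJ/mol): Mg 7733, P 2914, Cl 3822.
Hence IE_3: P < Cl < Mg.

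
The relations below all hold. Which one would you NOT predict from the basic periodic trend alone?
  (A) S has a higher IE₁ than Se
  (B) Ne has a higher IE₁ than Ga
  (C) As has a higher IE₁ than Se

(C)

The general trend: IE₁ increases across a period and decreases down a group.
(A) S (period 3, group 16) vs Se (period 4, group 16): the stated order agrees with the simple trend.
(B) Ne (period 2, group 18) vs Ga (period 4, group 13): the stated order agrees with the simple trend.
(C) As (period 4, group 15) vs Se (period 4, group 16): the stated order contradicts the simple trend.
The exception is (C): Se (4p⁴) ionizes more easily than half-filled As (4p³).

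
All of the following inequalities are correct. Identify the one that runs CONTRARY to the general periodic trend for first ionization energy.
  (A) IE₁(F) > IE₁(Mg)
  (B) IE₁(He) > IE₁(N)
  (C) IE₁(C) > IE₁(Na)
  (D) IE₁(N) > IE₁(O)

(D)

The general trend: first ionization energy increases across a period and decreases down a group.
(A) F (period 2, group 17) vs Mg (period 3, group 2): the stated order agrees with the simple trend.
(B) He (period 1, group 18) vs N (period 2, group 15): the stated order agrees with the simple trend.
(C) C (period 2, group 14) vs Na (period 3, group 1): the stated order agrees with the simple trend.
(D) N (period 2, group 15) vs O (period 2, group 16): the stated order contradicts the simple trend.
The exception is (D): pairing an electron in O's 2p⁴ costs repulsion energy, so O ionizes more easily than half-filled N (2p³).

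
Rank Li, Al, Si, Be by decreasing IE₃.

Be > Li > Si > Al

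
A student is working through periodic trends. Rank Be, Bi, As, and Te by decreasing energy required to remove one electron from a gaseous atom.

As, Be, Te, Bi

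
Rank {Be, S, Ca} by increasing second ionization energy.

Ca < Be < S

The second ionization energy removes an electron from the +1 ion. For each element: Be⁺ still has 1 valence electron; S⁺ still has 5 valence electrons; Ca⁺ still has 1 valence electron.
All are still removing valence electrons, so compare the +1 ions as you would atoms: IE_2 generally rises across a period (higher Z_eff) and falls down a group (larger shell), subject to the usual subshell exceptions.
Valence configurations: Be⁺ [He]2s¹, S⁺ [Ne]3s²3p³, Ca⁺ [Ar]4s¹.
Approximate IE_2 values (kJ/mol): Be 1757, S 2252, Ca 1145.
Hence IE_2: Ca < Be < S.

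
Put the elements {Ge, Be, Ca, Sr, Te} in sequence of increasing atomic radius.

Be < Ge < Te < Ca < Sr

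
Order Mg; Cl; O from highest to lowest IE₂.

O > Cl > Mg

After 1 electron has been removed, what remains? Mg⁺ still has 1 valence electron; Cl⁺ still has 6 valence electrons; O⁺ still has 5 valence electrons.
All are still removing valence electrons, so compare the +1 ions as you would atoms: IE_2 generally rises across a period (higher Z_eff) and falls down a group (larger shell), subject to the usual subshell exceptions.
Valence configurations: Mg⁺ [Ne]3s¹, Cl⁺ [Ne]3s²3p⁴, O⁺ [He]2s²2p³.
Tabulated IE_2 (kJ/mol): Mg 1451, Cl 2298, O 3388.
Overall IE_2 order: Mg < Cl < O.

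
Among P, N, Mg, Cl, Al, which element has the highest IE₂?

N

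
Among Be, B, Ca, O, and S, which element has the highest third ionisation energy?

The third ionization energy removes an electron from the +2 ion. For each element: Be²⁺ is the bare [He] core; B²⁺ still has 1 valence electron; Ca²⁺ is the bare [Ar] core; O²⁺ still has 4 valence electrons; S²⁺ still has 4 valence electrons.
Usually core removal costs more than valence removal, but here the competition is close: a tightly held n=2 valence electron can cost more to remove than an n=3 core electron, so the actual values have to decide it.
Valence configurations: B²⁺ [He]2s¹, O²⁺ [He]2s²2p², S²⁺ [Ne]3s²3p².
The numbers (kJ/mol): Be 14849, B 3660, Ca 4912, O 5300, S 3357.
Hence IE_3: S < B < Ca < O < Be.

Be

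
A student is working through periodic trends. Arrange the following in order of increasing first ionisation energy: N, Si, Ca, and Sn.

N is in period 2, group 15; Si is in period 3, group 14; Ca is in period 4, group 2; Sn is in period 5, group 14.
Across a period the outer electron is held more tightly (higher IE₁); down a group it sits in a higher shell, more shielded, and comes off more easily.
Here both period and group differ, so the two effects have to be weighed against each other.
Sn > Ca: the two effects oppose for this pair; the across-period effect wins (709 vs 590 kJ/mol).
Si > Sn: Si sits above Sn in group 14, so the down-group effect alone puts Si higher.
N > Si: both effects reinforce here, so N is clearly the higher of the two.
For reference (kJ/mol): N 1402, Si 786, Ca 590, Sn 709.
So from lowest to highest: Ca < Sn < Si < N.

Ca < Sn < Si < N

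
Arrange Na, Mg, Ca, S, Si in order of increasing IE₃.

Si < S < Ca < Na < Mg

IE_3 is the cost of taking one more electron from the +2 cation: Na²⁺ is already 1 electron into the core; Mg²⁺ is the bare [Ne] core; Ca²⁺ is the bare [Ar] core; S²⁺ still has 4 valence electrons; Si²⁺ still has 2 valence electrons.
Pulling an electron out of a noble-gas core costs far more than removing a remaining valence electron, so Ca, Na and Mg sit at the high end of IE_3.
Valence configurations: S²⁺ [Ne]3s²3p², Si²⁺ [Ne]3s².
Tabulated IE_3 (kJ/mol): Na 6910, Mg 7733, Ca 4912, S 3357, Si 3232.
Hence IE_3: Si < S < Ca < Na < Mg.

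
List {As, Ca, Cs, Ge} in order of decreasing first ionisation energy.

As > Ge > Ca > Cs

Ca is in period 4, group 2; Ge is in period 4, group 14; As is in period 4, group 15; Cs is in period 6, group 1.
Removing the outermost electron gets harder across a period and easier down a group.
Here both period and group differ, so the two effects have to be weighed against each other.
Ca > Cs: relative to Cs, both the across-period and down-group shifts push Ca's first ionization energy up.
Ge > Ca: both are in period 4; the period trend gives Ge the larger value.
As > Ge: both are in period 4; the period trend gives As the larger value.
Approximate values (kJ/mol): Ca 590, Ge 762, As 947, Cs 376.
So from highest to lowest: As > Ge > Ca > Cs.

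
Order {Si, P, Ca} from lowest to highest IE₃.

P < Si < Ca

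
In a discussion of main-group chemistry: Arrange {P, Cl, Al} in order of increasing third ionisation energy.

Consider each +2 ion: P²⁺ still has 3 valence electrons; Cl²⁺ still has 5 valence electrons; Al²⁺ still has 1 valence electron.
All are still removing valence electrons, so compare the +2 ions as you would atoms: IE_3 generally rises across a period (higher Z_eff) and falls down a group (larger shell), subject to the usual subshell exceptions.
Valence configurations: P²⁺ [Ne]3s²3p¹, Cl²⁺ [Ne]3s²3p³, Al²⁺ [Ne]3s¹.
The numbers (kJ/mol): P 2914, Cl 3822, Al 2745.
Putting it together, IE_3: Al < P < Cl.

Al, P, Cl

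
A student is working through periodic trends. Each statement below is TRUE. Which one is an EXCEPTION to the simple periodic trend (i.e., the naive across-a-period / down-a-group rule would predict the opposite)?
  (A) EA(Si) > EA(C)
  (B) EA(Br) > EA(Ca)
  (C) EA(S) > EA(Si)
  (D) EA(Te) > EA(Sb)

(A)

The general trend: electron affinity increases across a period and decreases down a group.
(A) Si (period 3, group 14) vs C (period 2, group 14): the stated order contradicts the simple trend.
(B) Br (period 4, group 17) vs Ca (period 4, group 2): the stated order agrees with the simple trend.
(C) S (period 3, group 16) vs Si (period 3, group 14): the stated order agrees with the simple trend.
(D) Te (period 5, group 16) vs Sb (period 5, group 15): the stated order agrees with the simple trend.
The exception is (A): Si's larger, more diffuse 3p orbitals accept an added electron slightly more readily than C's compact 2p.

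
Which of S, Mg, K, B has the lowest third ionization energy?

IE_3 is the cost of taking one more electron from the +2 cation: S²⁺ still has 4 valence electrons; Mg²⁺ is the bare [Ne] core; K²⁺ is already 1 electron into the core; B²⁺ still has 1 valence electron.
Breaking into a closed-shell core is much more expensive than removing a leftover valence electron — K and Mg have the largest IE_3 here.
Valence configurations: S²⁺ [Ne]3s²3p², B²⁺ [He]2s¹.
Approximate IE_3 values (kJ/mol): S 3357, Mg 7733, K 4420, B 3660.
So the third ionization energies run S < B < K < Mg.

S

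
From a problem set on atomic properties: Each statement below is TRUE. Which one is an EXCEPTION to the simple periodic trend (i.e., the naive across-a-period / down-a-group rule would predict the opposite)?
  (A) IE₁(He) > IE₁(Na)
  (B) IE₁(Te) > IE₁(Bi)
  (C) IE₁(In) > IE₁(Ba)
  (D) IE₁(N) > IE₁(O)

(D)

The general trend: first ionisation energy increases across a period and decreases down a group.
(A) He (period 1, group 18) vs Na (period 3, group 1): the stated order agrees with the simple trend.
(B) Te (period 5, group 16) vs Bi (period 6, group 15): the stated order agrees with the simple trend.
(C) In (period 5, group 13) vs Ba (period 6, group 2): the stated order agrees with the simple trend.
(D) N (period 2, group 15) vs O (period 2, group 16): the stated order contradicts the simple trend.
The exception is (D): pairing an electron in O's 2p⁴ costs repulsion energy, so O ionizes more easily than half-filled N (2p³).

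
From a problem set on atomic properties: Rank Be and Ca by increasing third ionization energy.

IE_3 is the cost of taking one more electron from the +2 cation: Be²⁺ is the bare [He] core; Ca²⁺ is the bare [Ar] core.
All of these are removing an electron from a noble-gas core or deeper; the smaller core (lower principal quantum number) is held far more tightly, and within a period the higher nuclear charge binds the same core more tightly.
Tabulated IE_3 (kJ/mol): Be 14849, Ca 4912.
Overall IE_3 order: Ca < Be.

Ca < Be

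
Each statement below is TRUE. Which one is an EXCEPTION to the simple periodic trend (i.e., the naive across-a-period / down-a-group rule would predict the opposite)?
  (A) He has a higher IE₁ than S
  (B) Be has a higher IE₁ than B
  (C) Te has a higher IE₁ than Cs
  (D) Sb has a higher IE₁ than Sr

The general trend: IE₁ increases across a period and decreases down a group.
(A) He (period 1, group 18) vs S (period 3, group 16): the stated order agrees with the simple trend.
(B) Be (period 2, group 2) vs B (period 2, group 13): the stated order contradicts the simple trend.
(C) Te (period 5, group 16) vs Cs (period 6, group 1): the stated order agrees with the simple trend.
(D) Sb (period 5, group 15) vs Sr (period 5, group 2): the stated order agrees with the simple trend.
The exception is (B): removing B's lone 2p electron is easier than breaking Be's filled 2s².

(B)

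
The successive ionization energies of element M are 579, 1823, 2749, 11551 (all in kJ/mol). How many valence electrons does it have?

3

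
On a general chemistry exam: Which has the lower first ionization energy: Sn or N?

Sn

N is in period 2, group 15; Sn is in period 5, group 14.
Removing the outermost electron gets harder across a period and easier down a group.
Neither a single period nor a single group — weigh both effects.
N > Sn: relative to Sn, both the across-period and down-group shifts push N's first ionization energy up.
Tabulated first ionization energy (kJ/mol): N 1402, Sn 709.
So Sn has the lower first ionization energy (Sn < N).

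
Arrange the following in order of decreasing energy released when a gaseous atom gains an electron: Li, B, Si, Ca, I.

Atoms with high Z_eff and room in the valence shell (especially the halogens) have the most exothermic electron affinities.
Here both period and group differ, so the two effects have to be weighed against each other.
B > Ca: relative to Ca, both the across-period and down-group shifts push B's electron affinity up.
Li > B: this pair runs against the simple trend — see the exception note.
Si > Li: period and group pull opposite ways; the across-period shift dominates (134 vs 60 kJ/mol).
I > Si: the two effects oppose for this pair; the across-period effect wins (295 vs 134 kJ/mol).
Note the exception: Li has a higher electron affinity than B, contrary to the simple trend — B's ns²np¹ configuration gives only a small electron affinity — the sparsely filled np subshell binds an added electron weakly.
For reference (kJ/mol): Li 60, B 27, Si 134, Ca 2, I 295.
So from highest to lowest: I > Si > Li > B > Ca.

I > Si > Li > B > Ca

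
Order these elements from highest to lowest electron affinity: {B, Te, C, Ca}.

Te > C > B > Ca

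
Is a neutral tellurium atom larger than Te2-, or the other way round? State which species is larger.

Forming Te2- adds 2 electrons to Te. More electron–electron repulsion in the same shell, with unchanged nuclear charge, lets the cloud expand.
An anion is larger than its parent atom: Te2- > Te.

Te2-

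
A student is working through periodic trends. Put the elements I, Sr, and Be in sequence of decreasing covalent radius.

Be is in period 2, group 2; Sr is in period 5, group 2; I is in period 5, group 17.
Across a period the added protons contract the valence shell; down a group each new principal shell makes the atom larger.
These span different periods and groups, so the two trends combine.
I > Be: the two effects oppose for this pair; the down-group effect wins (133 vs 102 pm).
Sr > I: both are in period 5; the period trend gives Sr the larger value.
Tabulated atomic radius (pm): Be 102, Sr 185, I 133.
So from largest to smallest: Sr > I > Be.

Sr, I, Be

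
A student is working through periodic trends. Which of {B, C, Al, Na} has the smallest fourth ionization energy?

Consider each +3 ion: B³⁺ is the bare [He] core; C³⁺ still has 1 valence electron; Al³⁺ is the bare [Ne] core; Na³⁺ is already 2 electrons into the core.
Breaking into a closed-shell core is much more expensive than removing a leftover valence electron — Na, Al and B have the largest IE_4 here.
Tabulated IE_4 (kJ/mol): B 25026, C 6223, Al 11577, Na 9543.
Putting it together, IE_4: C < Na < Al < B.

C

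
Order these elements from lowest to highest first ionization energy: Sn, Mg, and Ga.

Ga < Sn < Mg

First ionization energy rises across a period (greater Z_eff holds electrons more tightly) and falls down a group (valence electrons are farther from the nucleus).
A diagonal step moves right (one effect) and down (the opposite effect) at once.
Sn > Ga: the two effects oppose for this pair; the across-period effect wins (709 vs 579 kJ/mol).
Mg > Sn: the two effects oppose for this pair; the down-group effect wins (738 vs 709 kJ/mol).
For reference (kJ/mol): Mg 738, Ga 579, Sn 709.
So from lowest to highest: Ga < Sn < Mg.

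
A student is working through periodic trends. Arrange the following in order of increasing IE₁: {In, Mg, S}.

In, Mg, S

Across a period the outer electron is held more tightly (higher IE₁); down a group it sits in a higher shell, more shielded, and comes off more easily.
Here both period and group differ, so the two effects have to be weighed against each other.
Mg > In: period and group pull opposite ways; the down-group shift dominates (738 vs 558 kJ/mol).
S > Mg: S lies to the right of Mg in period 3, so the across-period effect alone puts S higher.
For reference (kJ/mol): Mg 738, S 1000, In 558.
So from lowest to highest: In < Mg < S.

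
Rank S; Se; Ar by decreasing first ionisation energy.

Ar, S, Se

First ionization energy rises across a period (greater Z_eff holds electrons more tightly) and falls down a group (valence electrons are farther from the nucleus).
These span different periods and groups, so the two trends combine.
S > Se: S sits above Se in group 16, so the down-group effect alone puts S higher.
Ar > S: both are in period 3; the period trend gives Ar the larger value.
Tabulated first ionization energy (kJ/mol): S 1000, Ar 1521, Se 941.
So from highest to lowest: Ar > S > Se.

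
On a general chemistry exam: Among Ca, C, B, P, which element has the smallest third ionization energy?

Consider each +2 ion: Ca²⁺ is the bare [Ar] core; C²⁺ still has 2 valence electrons; B²⁺ still has 1 valence electron; P²⁺ still has 3 valence electrons.
Breaking into a closed-shell core is much more expensive than removing a leftover valence electron — Ca has the largest IE_3 here.
Valence configurations: C²⁺ [He]2s², B²⁺ [He]2s¹, P²⁺ [Ne]3s²3p¹.
The numbers (kJ/mol): Ca 4912, C 4620, B 3660, P 2914.
Hence IE_3: P < B < C < Ca.

P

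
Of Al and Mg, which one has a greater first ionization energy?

Mg is in period 3, group 2; Al is in period 3, group 13.
IE₁ increases left→right with effective nuclear charge and decreases top→bottom as the valence shell moves farther out.
All lie in period 3; the across-period trend (first ionization energy increases left to right) applies, with the exception below.
Note the exception: Mg has a higher first ionization energy than Al, contrary to the simple trend — Al's single 3p electron is easier to remove than one from Mg's filled 3s².
For reference (kJ/mol): Mg 738, Al 578.
So Mg has the greater first ionization energy (Mg > Al).

Mg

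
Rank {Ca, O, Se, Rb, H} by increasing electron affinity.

Ca, Rb, H, O, Se

Adding an electron releases more energy for atoms nearer the top right (short of the noble gases).
Here both period and group differ, so the two effects have to be weighed against each other.
Rb > Ca: this pair runs against the simple trend — see the exception note.
H > Rb: H sits above Rb in group 1, so the down-group effect alone puts H higher.
O > H: the two effects oppose for this pair; the across-period effect wins (141 vs 73 kJ/mol).
Se > O: this pair runs against the simple trend — see the exception note.
Note the exception: Rb has a higher electron affinity than Ca, contrary to the simple trend — adding an electron to Ca (ns²) has to open a new, higher-energy np subshell, which is unfavourable.
Note the exception: Se has a higher electron affinity than O, contrary to the simple trend — O's compact 2p subshell gives strong electron–electron repulsion on the added electron.
For reference (kJ/mol): H 73, O 141, Ca 2, Se 195, Rb 47.
So from lowest to highest: Ca < Rb < H < O < Se.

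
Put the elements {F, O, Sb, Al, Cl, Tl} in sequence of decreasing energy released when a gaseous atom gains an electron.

O is in period 2, group 16; F is in period 2, group 17; Al is in period 3, group 13; Cl is in period 3, group 17; Sb is in period 5, group 15; Tl is in period 6, group 13.
Atoms with high Z_eff and room in the valence shell (especially the halogens) have the most exothermic electron affinities.
Neither a single period nor a single group — weigh both effects.
Al > Tl: they share group 13; the group trend gives Al the larger value.
Sb > Al: the two effects oppose for this pair; the across-period effect wins (103 vs 42 kJ/mol).
O > Sb: both effects reinforce here, so O is clearly the higher of the two.
F > O: both are in period 2; the period trend gives F the larger value.
Cl > F: this pair runs against the simple trend — see the exception note.
Note the exception: Cl has a higher electron affinity than F, contrary to the simple trend — F's small 2p subshell makes the incoming electron feel strong e⁻–e⁻ repulsion, so Cl actually releases more energy on gaining an electron.
For reference (kJ/mol): O 141, F 328, Al 42, Cl 349, Sb 103, Tl 19.
So from highest to lowest: Cl > F > O > Sb > Al > Tl.

Cl, F, O, Sb, Al, Tl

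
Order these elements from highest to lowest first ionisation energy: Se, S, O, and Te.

O > S > Se > Te

O is in period 2, group 16; S is in period 3, group 16; Se is in period 4, group 16; Te is in period 5, group 16.
First ionization energy rises across a period (greater Z_eff holds electrons more tightly) and falls down a group (valence electrons are farther from the nucleus).
All are in group 16, so first ionization energy increases up the group.
So from highest to lowest: O > S > Se > Te.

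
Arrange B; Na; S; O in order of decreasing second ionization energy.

Na, O, B, S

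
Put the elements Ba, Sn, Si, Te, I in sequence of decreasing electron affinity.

I, Te, Si, Sn, Ba

Si is in period 3, group 14; Sn is in period 5, group 14; Te is in period 5, group 16; I is in period 5, group 17; Ba is in period 6, group 2.
Adding an electron releases more energy for atoms nearer the top right (short of the noble gases).
Neither a single period nor a single group — weigh both effects.
Sn > Ba: both effects reinforce here, so Sn is clearly the higher of the two.
Si > Sn: they share group 14; the group trend gives Si the larger value.
Te > Si: the two effects oppose for this pair; the across-period effect wins (190 vs 134 kJ/mol).
I > Te: both are in period 5; the period trend gives I the larger value.
For reference (kJ/mol): Si 134, Sn 107, Te 190, I 295, Ba 14.
So from highest to lowest: I > Te > Si > Sn > Ba.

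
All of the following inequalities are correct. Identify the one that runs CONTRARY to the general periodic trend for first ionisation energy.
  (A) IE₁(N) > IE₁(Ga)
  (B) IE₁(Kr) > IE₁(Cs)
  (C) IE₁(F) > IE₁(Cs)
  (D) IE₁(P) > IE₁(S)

(D)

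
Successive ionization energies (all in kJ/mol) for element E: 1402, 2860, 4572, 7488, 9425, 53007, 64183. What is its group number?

Look for the largest jump between consecutive ionization energies: IE6/IE5 ≈ 5.6, far larger than any earlier ratio.
That jump marks the point where a core electron is being removed. So the atom has 5 valence electrons.
A main-group element with 5 valence electrons is in group 15.

Group 15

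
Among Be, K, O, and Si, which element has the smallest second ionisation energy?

After 1 electron has been removed, what remains? Be⁺ still has 1 valence electron; K⁺ is the bare [Ar] core; O⁺ still has 5 valence electrons; Si⁺ still has 3 valence electrons.
Usually core removal costs more than valence removal, but here the competition is close: a tightly held n=2 valence electron can cost more to remove than an n=3 core electron, so the actual values have to decide it.
Valence configurations: Be⁺ [He]2s¹, O⁺ [He]2s²2p³, Si⁺ [Ne]3s²3p¹.
Tabulated IE_2 (kJ/mol): Be 1757, K 3052, O 3388, Si 1577.
Hence IE_2: Si < Be < K < O.

Si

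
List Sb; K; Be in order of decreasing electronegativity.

Sb, Be, K

Be is in period 2, group 2; K is in period 4, group 1; Sb is in period 5, group 15.
Atoms toward the upper right of the periodic table pull bonding electrons most strongly.
These span different periods and groups, so the two trends combine.
Be > K: relative to K, both the across-period and down-group shifts push Be's electronegativity up.
Sb > Be: period and group pull opposite ways; the across-period shift dominates (2.05 vs 1.57).
Approximate values (Pauling): Be 1.57, K 0.82, Sb 2.05.
So from highest to lowest: Sb > Be > K.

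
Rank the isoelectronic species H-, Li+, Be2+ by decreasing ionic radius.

H- > Li+ > Be2+

All of these have 2 electrons, so size is governed by nuclear charge alone: the more protons, the stronger the pull on the same electron cloud, and the smaller the ion.
Nuclear charges: Be2+ (Z=4), Li+ (Z=3), H- (Z=1).
Largest to smallest: H- > Li+ > Be2+.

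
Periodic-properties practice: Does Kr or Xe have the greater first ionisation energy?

Kr is in period 4, group 18; Xe is in period 5, group 18.
Across a period the outer electron is held more tightly (higher IE₁); down a group it sits in a higher shell, more shielded, and comes off more easily.
All are in group 18, so first ionization energy increases up the group.
So Kr has the greater first ionisation energy (Kr > Xe).

Kr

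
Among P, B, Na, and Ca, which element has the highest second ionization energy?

Na

IE_2 is the cost of taking one more electron from the +1 cation: P⁺ still has 4 valence electrons; B⁺ still has 2 valence electrons; Na⁺ is the bare [Ne] core; Ca⁺ still has 1 valence electron.
Pulling an electron out of a noble-gas core costs far more than removing a remaining valence electron, so Na sits at the high end of IE_2.
Valence configurations: P⁺ [Ne]3s²3p², B⁺ [He]2s², Ca⁺ [Ar]4s¹.
Approximate IE_2 values (kJ/mol): P 1907, B 2427, Na 4562, Ca 1145.
Hence IE_2: Ca < P < B < Na.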